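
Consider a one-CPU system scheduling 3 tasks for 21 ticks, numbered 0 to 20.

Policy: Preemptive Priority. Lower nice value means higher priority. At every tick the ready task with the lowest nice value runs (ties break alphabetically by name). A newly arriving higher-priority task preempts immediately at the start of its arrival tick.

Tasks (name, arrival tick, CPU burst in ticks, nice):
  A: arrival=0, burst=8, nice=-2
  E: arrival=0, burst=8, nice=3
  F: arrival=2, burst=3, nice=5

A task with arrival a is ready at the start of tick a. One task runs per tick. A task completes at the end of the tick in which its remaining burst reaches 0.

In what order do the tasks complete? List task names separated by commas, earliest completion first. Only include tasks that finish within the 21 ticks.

completion order = A, E, F

t=0: ready={A,E} → run A
t=1: ready={A,E} → run A
t=2: ready={A,E,F} → run A
t=3: ready={A,E,F} → run A
t=4: ready={A,E,F} → run A
t=5: ready={A,E,F} → run A
t=6: ready={A,E,F} → run A
t=7: ready={A,E,F} → run A
t=8: ready={E,F} → run E
t=9: ready={E,F} → run E
t=10: ready={E,F} → run E
t=11: ready={E,F} → run E
t=12: ready={E,F} → run E
t=13: ready={E,F} → run E
t=14: ready={E,F} → run E
t=15: ready={E,F} → run E
t=16: ready={F} → run F
t=17: ready={F} → run F
t=18: ready={F} → run F
t=19: (idle)
t=20: (idle)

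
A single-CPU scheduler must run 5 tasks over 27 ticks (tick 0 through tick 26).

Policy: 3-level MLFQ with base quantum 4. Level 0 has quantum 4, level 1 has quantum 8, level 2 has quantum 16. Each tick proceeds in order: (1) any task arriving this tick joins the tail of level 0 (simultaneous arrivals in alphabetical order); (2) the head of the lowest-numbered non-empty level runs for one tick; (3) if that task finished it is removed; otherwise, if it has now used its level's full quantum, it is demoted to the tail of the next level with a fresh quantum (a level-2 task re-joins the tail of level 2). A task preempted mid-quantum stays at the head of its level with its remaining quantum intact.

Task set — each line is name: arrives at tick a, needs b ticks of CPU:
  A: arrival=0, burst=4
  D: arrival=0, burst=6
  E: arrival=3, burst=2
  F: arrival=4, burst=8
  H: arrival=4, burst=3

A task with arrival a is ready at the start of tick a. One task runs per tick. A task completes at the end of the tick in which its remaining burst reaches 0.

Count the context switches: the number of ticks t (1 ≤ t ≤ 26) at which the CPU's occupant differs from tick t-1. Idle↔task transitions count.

context switches = 7

t=0: L0/L1/L2 = AD/-/- → run A
t=1: L0/L1/L2 = AD/-/- → run A
t=2: L0/L1/L2 = AD/-/- → run A
t=3: L0/L1/L2 = ADE/-/- → run A
t=4: L0/L1/L2 = DEFH/-/- → run D
t=5: L0/L1/L2 = DEFH/-/- → run D
t=6: L0/L1/L2 = DEFH/-/- → run D
t=7: L0/L1/L2 = DEFH/-/- → run D
t=8: L0/L1/L2 = EFH/D/- → run E
t=9: L0/L1/L2 = EFH/D/- → run E
t=10: L0/L1/L2 = FH/D/- → run F
t=11: L0/L1/L2 = FH/D/- → run F
t=12: L0/L1/L2 = FH/D/- → run F
t=13: L0/L1/L2 = FH/D/- → run F
t=14: L0/L1/L2 = H/DF/- → run H
t=15: L0/L1/L2 = H/DF/- → run H
t=16: L0/L1/L2 = H/DF/- → run H
t=17: L0/L1/L2 = -/DF/- → run D
t=18: L0/L1/L2 = -/DF/- → run D
t=19: L0/L1/L2 = -/F/- → run F
t=20: L0/L1/L2 = -/F/- → run F
t=21: L0/L1/L2 = -/F/- → run F
t=22: L0/L1/L2 = -/F/- → run F
t=23: (idle)
t=24: (idle)
t=25: (idle)
t=26: (idle)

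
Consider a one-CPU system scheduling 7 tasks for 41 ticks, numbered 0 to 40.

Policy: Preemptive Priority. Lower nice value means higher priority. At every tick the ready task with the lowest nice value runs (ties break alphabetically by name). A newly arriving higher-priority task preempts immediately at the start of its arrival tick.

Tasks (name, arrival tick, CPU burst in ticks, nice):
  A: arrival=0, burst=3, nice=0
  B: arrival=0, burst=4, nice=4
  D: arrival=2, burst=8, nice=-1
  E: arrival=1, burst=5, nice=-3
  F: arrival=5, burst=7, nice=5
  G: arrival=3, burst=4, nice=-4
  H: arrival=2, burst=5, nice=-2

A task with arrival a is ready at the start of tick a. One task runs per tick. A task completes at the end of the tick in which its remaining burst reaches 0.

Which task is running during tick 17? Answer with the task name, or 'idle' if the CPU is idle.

running at tick 17 = D

t=0: ready={A,B} → run A
t=1: ready={A,B,E} → run E
t=2: ready={A,B,D,E,H} → run E
t=3: ready={A,B,D,E,G,H} → run G
t=4: ready={A,B,D,E,G,H} → run G
t=5: ready={A,B,D,E,F,G,H} → run G
t=6: ready={A,B,D,E,F,G,H} → run G
t=7: ready={A,B,D,E,F,H} → run E
t=8: ready={A,B,D,E,F,H} → run E
t=9: ready={A,B,D,E,F,H} → run E
t=10: ready={A,B,D,F,H} → run H
t=11: ready={A,B,D,F,H} → run H
t=12: ready={A,B,D,F,H} → run H
t=13: ready={A,B,D,F,H} → run H
t=14: ready={A,B,D,F,H} → run H
t=15: ready={A,B,D,F} → run D
t=16: ready={A,B,D,F} → run D
t=17: ready={A,B,D,F} → run D
t=18: ready={A,B,D,F} → run D
t=19: ready={A,B,D,F} → run D
t=20: ready={A,B,D,F} → run D
t=21: ready={A,B,D,F} → run D
t=22: ready={A,B,D,F} → run D
t=23: ready={A,B,F} → run A
t=24: ready={A,B,F} → run A
t=25: ready={B,F} → run B
t=26: ready={B,F} → run B
t=27: ready={B,F} → run B
t=28: ready={B,F} → run B
t=29: ready={F} → run F
t=30: ready={F} → run F
t=31: ready={F} → run F
t=32: ready={F} → run F
t=33: ready={F} → run F
t=34: ready={F} → run F
t=35: ready={F} → run F
t=36: (idle)
t=37: (idle)
t=38: (idle)
t=39: (idle)
t=40: (idle)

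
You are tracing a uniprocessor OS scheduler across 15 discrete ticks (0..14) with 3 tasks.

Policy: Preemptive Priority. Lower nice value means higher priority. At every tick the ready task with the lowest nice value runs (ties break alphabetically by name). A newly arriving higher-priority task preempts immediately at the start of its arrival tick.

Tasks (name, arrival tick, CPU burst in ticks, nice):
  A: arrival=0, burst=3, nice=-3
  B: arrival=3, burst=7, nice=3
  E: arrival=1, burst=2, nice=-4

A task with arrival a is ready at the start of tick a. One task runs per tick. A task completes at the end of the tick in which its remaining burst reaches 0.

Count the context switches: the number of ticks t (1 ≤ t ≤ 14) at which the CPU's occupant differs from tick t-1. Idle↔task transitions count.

context switches = 4

t=0: ready={A} → run A
t=1: ready={A,E} → run E
t=2: ready={A,E} → run E
t=3: ready={A,B} → run A
t=4: ready={A,B} → run A
t=5: ready={B} → run B
t=6: ready={B} → run B
t=7: ready={B} → run B
t=8: ready={B} → run B
t=9: ready={B} → run B
t=10: ready={B} → run B
t=11: ready={B} → run B
t=12: (idle)
t=13: (idle)
t=14: (idle)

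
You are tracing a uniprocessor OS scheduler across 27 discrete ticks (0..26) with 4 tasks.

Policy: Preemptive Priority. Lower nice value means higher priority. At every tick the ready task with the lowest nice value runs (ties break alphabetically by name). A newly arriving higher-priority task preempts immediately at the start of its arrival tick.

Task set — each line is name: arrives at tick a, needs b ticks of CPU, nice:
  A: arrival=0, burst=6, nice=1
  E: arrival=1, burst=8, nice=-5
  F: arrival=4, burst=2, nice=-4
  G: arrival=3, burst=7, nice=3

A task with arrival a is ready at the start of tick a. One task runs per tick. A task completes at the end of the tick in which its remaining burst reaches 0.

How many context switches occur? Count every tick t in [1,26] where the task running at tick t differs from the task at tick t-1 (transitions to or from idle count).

context switches = 5

t=0: ready={A} → run A
t=1: ready={A,E} → run E
t=2: ready={A,E} → run E
t=3: ready={A,E,G} → run E
t=4: ready={A,E,F,G} → run E
t=5: ready={A,E,F,G} → run E
t=6: ready={A,E,F,G} → run E
t=7: ready={A,E,F,G} → run E
t=8: ready={A,E,F,G} → run E
t=9: ready={A,F,G} → run F
t=10: ready={A,F,G} → run F
t=11: ready={A,G} → run A
t=12: ready={A,G} → run A
t=13: ready={A,G} → run A
t=14: ready={A,G} → run A
t=15: ready={A,G} → run A
t=16: ready={G} → run G
t=17: ready={G} → run G
t=18: ready={G} → run G
t=19: ready={G} → run G
t=20: ready={G} → run G
t=21: ready={G} → run G
t=22: ready={G} → run G
t=23: (idle)
t=24: (idle)
t=25: (idle)
t=26: (idle)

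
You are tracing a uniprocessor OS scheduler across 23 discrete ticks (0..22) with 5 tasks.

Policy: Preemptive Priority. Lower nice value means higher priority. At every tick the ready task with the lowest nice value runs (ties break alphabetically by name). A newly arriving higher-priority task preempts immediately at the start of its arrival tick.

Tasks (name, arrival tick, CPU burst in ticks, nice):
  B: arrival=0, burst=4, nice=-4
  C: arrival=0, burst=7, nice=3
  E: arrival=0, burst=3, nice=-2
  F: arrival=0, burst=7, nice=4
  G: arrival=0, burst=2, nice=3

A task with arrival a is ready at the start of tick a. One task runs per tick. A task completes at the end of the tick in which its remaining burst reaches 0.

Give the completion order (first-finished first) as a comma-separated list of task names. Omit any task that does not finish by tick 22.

t=0: ready={B,C,E,F,G} → run B
t=1: ready={B,C,E,F,G} → run B
t=2: ready={B,C,E,F,G} → run B
t=3: ready={B,C,E,F,G} → run B
t=4: ready={C,E,F,G} → run E
t=5: ready={C,E,F,G} → run E
t=6: ready={C,E,F,G} → run E
t=7: ready={C,F,G} → run C
t=8: ready={C,F,G} → run C
t=9: ready={C,F,G} → run C
t=10: ready={C,F,G} → run C
t=11: ready={C,F,G} → run C
t=12: ready={C,F,G} → run C
t=13: ready={C,F,G} → run C
t=14: ready={F,G} → run G
t=15: ready={F,G} → run G
t=16: ready={F} → run F
t=17: ready={F} → run F
t=18: ready={F} → run F
t=19: ready={F} → run F
t=20: ready={F} → run F
t=21: ready={F} → run F
t=22: ready={F} → run F

completion order = B, E, C, G, F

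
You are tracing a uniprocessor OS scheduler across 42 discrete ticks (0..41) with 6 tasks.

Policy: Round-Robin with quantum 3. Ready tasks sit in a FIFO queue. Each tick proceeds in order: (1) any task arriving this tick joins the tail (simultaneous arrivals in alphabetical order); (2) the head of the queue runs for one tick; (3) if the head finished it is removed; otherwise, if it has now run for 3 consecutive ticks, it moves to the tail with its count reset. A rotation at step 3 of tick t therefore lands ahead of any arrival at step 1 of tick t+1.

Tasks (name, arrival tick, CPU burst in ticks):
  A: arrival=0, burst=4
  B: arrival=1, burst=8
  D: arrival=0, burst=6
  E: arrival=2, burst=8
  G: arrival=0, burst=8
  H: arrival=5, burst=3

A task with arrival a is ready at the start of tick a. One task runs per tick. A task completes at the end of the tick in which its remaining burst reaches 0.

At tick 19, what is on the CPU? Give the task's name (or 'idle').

running at tick 19 = D

t=0: queue=[A,D,G] q_used=0 → run A
t=1: queue=[A,D,G,B] q_used=1 → run A
t=2: queue=[A,D,G,B,E] q_used=2 → run A
t=3: queue=[D,G,B,E,A] q_used=0 → run D
t=4: queue=[D,G,B,E,A] q_used=1 → run D
t=5: queue=[D,G,B,E,A,H] q_used=2 → run D
t=6: queue=[G,B,E,A,H,D] q_used=0 → run G
t=7: queue=[G,B,E,A,H,D] q_used=1 → run G
t=8: queue=[G,B,E,A,H,D] q_used=2 → run G
t=9: queue=[B,E,A,H,D,G] q_used=0 → run B
t=10: queue=[B,E,A,H,D,G] q_used=1 → run B
t=11: queue=[B,E,A,H,D,G] q_used=2 → run B
t=12: queue=[E,A,H,D,G,B] q_used=0 → run E
t=13: queue=[E,A,H,D,G,B] q_used=1 → run E
t=14: queue=[E,A,H,D,G,B] q_used=2 → run E
t=15: queue=[A,H,D,G,B,E] q_used=0 → run A
t=16: queue=[H,D,G,B,E] q_used=0 → run H
t=17: queue=[H,D,G,B,E] q_used=1 → run H
t=18: queue=[H,D,G,B,E] q_used=2 → run H
t=19: queue=[D,G,B,E] q_used=0 → run D
t=20: queue=[D,G,B,E] q_used=1 → run D
t=21: queue=[D,G,B,E] q_used=2 → run D
t=22: queue=[G,B,E] q_used=0 → run G
t=23: queue=[G,B,E] q_used=1 → run G
t=24: queue=[G,B,E] q_used=2 → run G
t=25: queue=[B,E,G] q_used=0 → run B
t=26: queue=[B,E,G] q_used=1 → run B
t=27: queue=[B,E,G] q_used=2 → run B
t=28: queue=[E,G,B] q_used=0 → run E
t=29: queue=[E,G,B] q_used=1 → run E
t=30: queue=[E,G,B] q_used=2 → run E
t=31: queue=[G,B,E] q_used=0 → run G
t=32: queue=[G,B,E] q_used=1 → run G
t=33: queue=[B,E] q_used=0 → run B
t=34: queue=[B,E] q_used=1 → run B
t=35: queue=[E] q_used=0 → run E
t=36: queue=[E] q_used=1 → run E
t=37: (idle)
t=38: (idle)
t=39: (idle)
t=40: (idle)
t=41: (idle)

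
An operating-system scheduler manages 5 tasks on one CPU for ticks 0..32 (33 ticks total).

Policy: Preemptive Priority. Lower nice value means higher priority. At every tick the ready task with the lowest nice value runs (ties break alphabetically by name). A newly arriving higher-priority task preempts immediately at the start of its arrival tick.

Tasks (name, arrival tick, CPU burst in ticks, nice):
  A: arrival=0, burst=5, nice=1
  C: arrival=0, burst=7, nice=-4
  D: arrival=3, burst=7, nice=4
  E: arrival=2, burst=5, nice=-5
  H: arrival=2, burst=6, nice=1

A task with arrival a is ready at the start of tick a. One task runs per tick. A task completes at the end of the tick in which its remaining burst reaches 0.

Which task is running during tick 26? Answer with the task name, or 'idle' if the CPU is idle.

running at tick 26 = D

t=0: ready={A,C} → run C
t=1: ready={A,C} → run C
t=2: ready={A,C,E,H} → run E
t=3: ready={A,C,D,E,H} → run E
t=4: ready={A,C,D,E,H} → run E
t=5: ready={A,C,D,E,H} → run E
t=6: ready={A,C,D,E,H} → run E
t=7: ready={A,C,D,H} → run C
t=8: ready={A,C,D,H} → run C
t=9: ready={A,C,D,H} → run C
t=10: ready={A,C,D,H} → run C
t=11: ready={A,C,D,H} → run C
t=12: ready={A,D,H} → run A
t=13: ready={A,D,H} → run A
t=14: ready={A,D,H} → run A
t=15: ready={A,D,H} → run A
t=16: ready={A,D,H} → run A
t=17: ready={D,H} → run H
t=18: ready={D,H} → run H
t=19: ready={D,H} → run H
t=20: ready={D,H} → run H
t=21: ready={D,H} → run H
t=22: ready={D,H} → run H
t=23: ready={D} → run D
t=24: ready={D} → run D
t=25: ready={D} → run D
t=26: ready={D} → run D
t=27: ready={D} → run D
t=28: ready={D} → run D
t=29: ready={D} → run D
t=30: (idle)
t=31: (idle)
t=32: (idle)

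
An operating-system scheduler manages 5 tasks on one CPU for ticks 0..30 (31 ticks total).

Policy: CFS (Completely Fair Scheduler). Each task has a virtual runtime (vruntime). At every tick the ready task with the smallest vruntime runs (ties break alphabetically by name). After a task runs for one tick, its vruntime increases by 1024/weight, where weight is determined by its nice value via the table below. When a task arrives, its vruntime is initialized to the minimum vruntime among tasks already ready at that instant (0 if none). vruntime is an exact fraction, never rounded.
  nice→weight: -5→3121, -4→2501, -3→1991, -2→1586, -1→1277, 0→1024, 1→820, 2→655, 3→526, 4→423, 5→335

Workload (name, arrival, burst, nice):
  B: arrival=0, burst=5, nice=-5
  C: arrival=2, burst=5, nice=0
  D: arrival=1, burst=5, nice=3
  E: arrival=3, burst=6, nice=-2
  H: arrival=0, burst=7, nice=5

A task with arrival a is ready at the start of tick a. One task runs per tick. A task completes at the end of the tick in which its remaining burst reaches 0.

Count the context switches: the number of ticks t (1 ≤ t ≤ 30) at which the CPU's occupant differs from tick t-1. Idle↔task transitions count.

t=0: vr[B=0 H=0] → run B
t=1: vr[B=1024/3121 D=0 H=0] → run D
t=2: vr[B=1024/3121 C=0 D=512/263 H=0] → run C
t=3: vr[B=1024/3121 C=1 D=512/263 E=0 H=0] → run E
t=4: vr[B=1024/3121 C=1 D=512/263 E=512/793 H=0] → run H
t=5: vr[B=1024/3121 C=1 D=512/263 E=512/793 H=1024/335] → run B
t=6: vr[B=2048/3121 C=1 D=512/263 E=512/793 H=1024/335] → run E
t=7: vr[B=2048/3121 C=1 D=512/263 E=1024/793 H=1024/335] → run B
t=8: vr[B=3072/3121 C=1 D=512/263 E=1024/793 H=1024/335] → run B
t=9: vr[B=4096/3121 C=1 D=512/263 E=1024/793 H=1024/335] → run C
t=10: vr[B=4096/3121 C=2 D=512/263 E=1024/793 H=1024/335] → run E
t=11: vr[B=4096/3121 C=2 D=512/263 E=1536/793 H=1024/335] → run B
t=12: vr[C=2 D=512/263 E=1536/793 H=1024/335] → run E
t=13: vr[C=2 D=512/263 E=2048/793 H=1024/335] → run D
t=14: vr[C=2 D=1024/263 E=2048/793 H=1024/335] → run C
t=15: vr[C=3 D=1024/263 E=2048/793 H=1024/335] → run E
t=16: vr[C=3 D=1024/263 E=2560/793 H=1024/335] → run C
t=17: vr[C=4 D=1024/263 E=2560/793 H=1024/335] → run H
t=18: vr[C=4 D=1024/263 E=2560/793 H=2048/335] → run E
t=19: vr[C=4 D=1024/263 H=2048/335] → run D
t=20: vr[C=4 D=1536/263 H=2048/335] → run C
t=21: vr[D=1536/263 H=2048/335] → run D
t=22: vr[D=2048/263 H=2048/335] → run H
t=23: vr[D=2048/263 H=3072/335] → run D
t=24: vr[H=3072/335] → run H
t=25: vr[H=4096/335] → run H
t=26: vr[H=1024/67] → run H
t=27: vr[H=6144/335] → run H
t=28: (idle)
t=29: (idle)
t=30: (idle)

context switches = 24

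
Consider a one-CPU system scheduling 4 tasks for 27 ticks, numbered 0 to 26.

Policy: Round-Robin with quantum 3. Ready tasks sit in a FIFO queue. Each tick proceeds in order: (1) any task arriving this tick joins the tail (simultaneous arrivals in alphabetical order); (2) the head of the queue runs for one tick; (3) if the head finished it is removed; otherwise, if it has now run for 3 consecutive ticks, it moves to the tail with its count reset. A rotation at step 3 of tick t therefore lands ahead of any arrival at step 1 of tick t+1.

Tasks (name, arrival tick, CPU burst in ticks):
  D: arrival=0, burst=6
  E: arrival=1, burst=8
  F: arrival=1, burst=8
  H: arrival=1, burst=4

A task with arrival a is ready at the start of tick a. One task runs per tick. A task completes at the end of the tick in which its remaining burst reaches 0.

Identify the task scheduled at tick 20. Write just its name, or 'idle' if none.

t=0: queue=[D] q_used=0 → run D
t=1: queue=[D,E,F,H] q_used=1 → run D
t=2: queue=[D,E,F,H] q_used=2 → run D
t=3: queue=[E,F,H,D] q_used=0 → run E
t=4: queue=[E,F,H,D] q_used=1 → run E
t=5: queue=[E,F,H,D] q_used=2 → run E
t=6: queue=[F,H,D,E] q_used=0 → run F
t=7: queue=[F,H,D,E] q_used=1 → run F
t=8: queue=[F,H,D,E] q_used=2 → run F
t=9: queue=[H,D,E,F] q_used=0 → run H
t=10: queue=[H,D,E,F] q_used=1 → run H
t=11: queue=[H,D,E,F] q_used=2 → run H
t=12: queue=[D,E,F,H] q_used=0 → run D
t=13: queue=[D,E,F,H] q_used=1 → run D
t=14: queue=[D,E,F,H] q_used=2 → run D
t=15: queue=[E,F,H] q_used=0 → run E
t=16: queue=[E,F,H] q_used=1 → run E
t=17: queue=[E,F,H] q_used=2 → run E
t=18: queue=[F,H,E] q_used=0 → run F
t=19: queue=[F,H,E] q_used=1 → run F
t=20: queue=[F,H,E] q_used=2 → run F
t=21: queue=[H,E,F] q_used=0 → run H
t=22: queue=[E,F] q_used=0 → run E
t=23: queue=[E,F] q_used=1 → run E
t=24: queue=[F] q_used=0 → run F
t=25: queue=[F] q_used=1 → run F
t=26: (idle)

running at tick 20 = F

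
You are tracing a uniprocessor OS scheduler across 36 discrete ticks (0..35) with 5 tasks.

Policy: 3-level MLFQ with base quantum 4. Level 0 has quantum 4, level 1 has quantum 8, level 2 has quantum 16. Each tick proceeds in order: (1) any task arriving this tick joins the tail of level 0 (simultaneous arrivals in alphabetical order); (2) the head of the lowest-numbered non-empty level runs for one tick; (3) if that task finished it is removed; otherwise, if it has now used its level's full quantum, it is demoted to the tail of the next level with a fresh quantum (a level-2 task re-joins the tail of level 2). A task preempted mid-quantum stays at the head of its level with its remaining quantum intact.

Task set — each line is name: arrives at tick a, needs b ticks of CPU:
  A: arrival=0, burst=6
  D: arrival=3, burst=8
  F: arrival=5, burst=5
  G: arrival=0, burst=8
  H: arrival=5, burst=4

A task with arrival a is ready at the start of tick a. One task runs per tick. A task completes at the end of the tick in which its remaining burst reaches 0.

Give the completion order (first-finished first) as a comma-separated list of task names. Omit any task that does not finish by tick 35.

completion order = H, A, G, D, F

t=0: L0/L1/L2 = AG/-/- → run A
t=1: L0/L1/L2 = AG/-/- → run A
t=2: L0/L1/L2 = AG/-/- → run A
t=3: L0/L1/L2 = AGD/-/- → run A
t=4: L0/L1/L2 = GD/A/- → run G
t=5: L0/L1/L2 = GDFH/A/- → run G
t=6: L0/L1/L2 = GDFH/A/- → run G
t=7: L0/L1/L2 = GDFH/A/- → run G
t=8: L0/L1/L2 = DFH/AG/- → run D
t=9: L0/L1/L2 = DFH/AG/- → run D
t=10: L0/L1/L2 = DFH/AG/- → run D
t=11: L0/L1/L2 = DFH/AG/- → run D
t=12: L0/L1/L2 = FH/AGD/- → run F
t=13: L0/L1/L2 = FH/AGD/- → run F
t=14: L0/L1/L2 = FH/AGD/- → run F
t=15: L0/L1/L2 = FH/AGD/- → run F
t=16: L0/L1/L2 = H/AGDF/- → run H
t=17: L0/L1/L2 = H/AGDF/- → run H
t=18: L0/L1/L2 = H/AGDF/- → run H
t=19: L0/L1/L2 = H/AGDF/- → run H
t=20: L0/L1/L2 = -/AGDF/- → run A
t=21: L0/L1/L2 = -/AGDF/- → run A
t=22: L0/L1/L2 = -/GDF/- → run G
t=23: L0/L1/L2 = -/GDF/- → run G
t=24: L0/L1/L2 = -/GDF/- → run G
t=25: L0/L1/L2 = -/GDF/- → run G
t=26: L0/L1/L2 = -/DF/- → run D
t=27: L0/L1/L2 = -/DF/- → run D
t=28: L0/L1/L2 = -/DF/- → run D
t=29: L0/L1/L2 = -/DF/- → run D
t=30: L0/L1/L2 = -/F/- → run F
t=31: (idle)
t=32: (idle)
t=33: (idle)
t=34: (idle)
t=35: (idle)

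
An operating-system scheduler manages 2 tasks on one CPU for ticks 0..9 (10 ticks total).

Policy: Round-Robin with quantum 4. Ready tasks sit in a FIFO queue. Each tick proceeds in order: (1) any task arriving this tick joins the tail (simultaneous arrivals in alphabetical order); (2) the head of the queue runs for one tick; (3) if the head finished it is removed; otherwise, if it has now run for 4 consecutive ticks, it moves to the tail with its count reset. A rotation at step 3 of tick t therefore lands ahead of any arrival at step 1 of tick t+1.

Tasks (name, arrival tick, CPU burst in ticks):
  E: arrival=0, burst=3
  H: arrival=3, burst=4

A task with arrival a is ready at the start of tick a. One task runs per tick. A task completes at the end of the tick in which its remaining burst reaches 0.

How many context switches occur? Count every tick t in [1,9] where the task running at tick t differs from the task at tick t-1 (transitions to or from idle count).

t=0: queue=[E] q_used=0 → run E
t=1: queue=[E] q_used=1 → run E
t=2: queue=[E] q_used=2 → run E
t=3: queue=[H] q_used=0 → run H
t=4: queue=[H] q_used=1 → run H
t=5: queue=[H] q_used=2 → run H
t=6: queue=[H] q_used=3 → run H
t=7: (idle)
t=8: (idle)
t=9: (idle)

context switches = 2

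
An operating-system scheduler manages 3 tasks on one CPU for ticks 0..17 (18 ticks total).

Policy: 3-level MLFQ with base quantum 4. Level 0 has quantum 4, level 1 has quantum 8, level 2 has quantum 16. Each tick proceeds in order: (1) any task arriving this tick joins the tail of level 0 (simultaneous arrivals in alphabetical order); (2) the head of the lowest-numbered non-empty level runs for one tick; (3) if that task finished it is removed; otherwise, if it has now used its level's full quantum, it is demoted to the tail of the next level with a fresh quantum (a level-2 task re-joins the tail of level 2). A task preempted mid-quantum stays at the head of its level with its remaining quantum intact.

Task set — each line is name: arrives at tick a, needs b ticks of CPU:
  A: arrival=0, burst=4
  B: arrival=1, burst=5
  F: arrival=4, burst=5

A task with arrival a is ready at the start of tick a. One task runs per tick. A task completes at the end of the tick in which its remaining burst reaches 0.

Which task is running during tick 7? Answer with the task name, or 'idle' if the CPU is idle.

running at tick 7 = B

t=0: L0/L1/L2 = A/-/- → run A
t=1: L0/L1/L2 = AB/-/- → run A
t=2: L0/L1/L2 = AB/-/- → run A
t=3: L0/L1/L2 = AB/-/- → run A
t=4: L0/L1/L2 = BF/-/- → run B
t=5: L0/L1/L2 = BF/-/- → run B
t=6: L0/L1/L2 = BF/-/- → run B
t=7: L0/L1/L2 = BF/-/- → run B
t=8: L0/L1/L2 = F/B/- → run F
t=9: L0/L1/L2 = F/B/- → run F
t=10: L0/L1/L2 = F/B/- → run F
t=11: L0/L1/L2 = F/B/- → run F
t=12: L0/L1/L2 = -/BF/- → run B
t=13: L0/L1/L2 = -/F/- → run F
t=14: (idle)
t=15: (idle)
t=16: (idle)
t=17: (idle)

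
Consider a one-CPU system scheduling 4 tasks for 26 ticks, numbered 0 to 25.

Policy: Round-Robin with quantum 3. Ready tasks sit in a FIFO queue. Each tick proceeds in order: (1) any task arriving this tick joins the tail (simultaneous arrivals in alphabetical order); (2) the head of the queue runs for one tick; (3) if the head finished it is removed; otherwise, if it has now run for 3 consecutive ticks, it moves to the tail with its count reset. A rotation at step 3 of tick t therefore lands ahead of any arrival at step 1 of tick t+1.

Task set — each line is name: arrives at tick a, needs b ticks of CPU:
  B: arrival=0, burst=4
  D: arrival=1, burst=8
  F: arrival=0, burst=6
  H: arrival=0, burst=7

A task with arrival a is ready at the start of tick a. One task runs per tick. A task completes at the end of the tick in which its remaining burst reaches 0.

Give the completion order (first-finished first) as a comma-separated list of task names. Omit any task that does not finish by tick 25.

completion order = B, F, H, D

t=0: queue=[B,F,H] q_used=0 → run B
t=1: queue=[B,F,H,D] q_used=1 → run B
t=2: queue=[B,F,H,D] q_used=2 → run B
t=3: queue=[F,H,D,B] q_used=0 → run F
t=4: queue=[F,H,D,B] q_used=1 → run F
t=5: queue=[F,H,D,B] q_used=2 → run F
t=6: queue=[H,D,B,F] q_used=0 → run H
t=7: queue=[H,D,B,F] q_used=1 → run H
t=8: queue=[H,D,B,F] q_used=2 → run H
t=9: queue=[D,B,F,H] q_used=0 → run D
t=10: queue=[D,B,F,H] q_used=1 → run D
t=11: queue=[D,B,F,H] q_used=2 → run D
t=12: queue=[B,F,H,D] q_used=0 → run B
t=13: queue=[F,H,D] q_used=0 → run F
t=14: queue=[F,H,D] q_used=1 → run F
t=15: queue=[F,H,D] q_used=2 → run F
t=16: queue=[H,D] q_used=0 → run H
t=17: queue=[H,D] q_used=1 → run H
t=18: queue=[H,D] q_used=2 → run H
t=19: queue=[D,H] q_used=0 → run D
t=20: queue=[D,H] q_used=1 → run D
t=21: queue=[D,H] q_used=2 → run D
t=22: queue=[H,D] q_used=0 → run H
t=23: queue=[D] q_used=0 → run D
t=24: queue=[D] q_used=1 → run D
t=25: (idle)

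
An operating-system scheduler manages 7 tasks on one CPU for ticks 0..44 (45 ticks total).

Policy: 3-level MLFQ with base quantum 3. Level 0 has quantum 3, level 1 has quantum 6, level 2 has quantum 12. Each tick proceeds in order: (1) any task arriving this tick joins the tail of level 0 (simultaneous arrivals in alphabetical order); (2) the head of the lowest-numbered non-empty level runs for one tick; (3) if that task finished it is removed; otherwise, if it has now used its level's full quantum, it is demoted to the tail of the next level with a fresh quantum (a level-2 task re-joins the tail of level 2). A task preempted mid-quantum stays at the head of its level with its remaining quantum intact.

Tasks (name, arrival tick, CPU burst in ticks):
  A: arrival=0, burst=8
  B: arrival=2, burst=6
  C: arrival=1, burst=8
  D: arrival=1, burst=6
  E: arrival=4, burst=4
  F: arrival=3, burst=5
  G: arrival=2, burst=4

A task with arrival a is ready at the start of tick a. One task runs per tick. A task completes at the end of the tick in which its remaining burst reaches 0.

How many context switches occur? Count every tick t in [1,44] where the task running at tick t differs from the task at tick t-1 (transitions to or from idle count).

t=0: L0/L1/L2 = A/-/- → run A
t=1: L0/L1/L2 = ACD/-/- → run A
t=2: L0/L1/L2 = ACDBG/-/- → run A
t=3: L0/L1/L2 = CDBGF/A/- → run C
t=4: L0/L1/L2 = CDBGFE/A/- → run C
t=5: L0/L1/L2 = CDBGFE/A/- → run C
t=6: L0/L1/L2 = DBGFE/AC/- → run D
t=7: L0/L1/L2 = DBGFE/AC/- → run D
t=8: L0/L1/L2 = DBGFE/AC/- → run D
t=9: L0/L1/L2 = BGFE/ACD/- → run B
t=10: L0/L1/L2 = BGFE/ACD/- → run B
t=11: L0/L1/L2 = BGFE/ACD/- → run B
t=12: L0/L1/L2 = GFE/ACDB/- → run G
t=13: L0/L1/L2 = GFE/ACDB/- → run G
t=14: L0/L1/L2 = GFE/ACDB/- → run G
t=15: L0/L1/L2 = FE/ACDBG/- → run F
t=16: L0/L1/L2 = FE/ACDBG/- → run F
t=17: L0/L1/L2 = FE/ACDBG/- → run F
t=18: L0/L1/L2 = E/ACDBGF/- → run E
t=19: L0/L1/L2 = E/ACDBGF/- → run E
t=20: L0/L1/L2 = E/ACDBGF/- → run E
t=21: L0/L1/L2 = -/ACDBGFE/- → run A
t=22: L0/L1/L2 = -/ACDBGFE/- → run A
t=23: L0/L1/L2 = -/ACDBGFE/- → run A
t=24: L0/L1/L2 = -/ACDBGFE/- → run A
t=25: L0/L1/L2 = -/ACDBGFE/- → run A
t=26: L0/L1/L2 = -/CDBGFE/- → run C
t=27: L0/L1/L2 = -/CDBGFE/- → run C
t=28: L0/L1/L2 = -/CDBGFE/- → run C
t=29: L0/L1/L2 = -/CDBGFE/- → run C
t=30: L0/L1/L2 = -/CDBGFE/- → run C
t=31: L0/L1/L2 = -/DBGFE/- → run D
t=32: L0/L1/L2 = -/DBGFE/- → run D
t=33: L0/L1/L2 = -/DBGFE/- → run D
t=34: L0/L1/L2 = -/BGFE/- → run B
t=35: L0/L1/L2 = -/BGFE/- → run B
t=36: L0/L1/L2 = -/BGFE/- → run B
t=37: L0/L1/L2 = -/GFE/- → run G
t=38: L0/L1/L2 = -/FE/- → run F
t=39: L0/L1/L2 = -/FE/- → run F
t=40: L0/L1/L2 = -/E/- → run E
t=41: (idle)
t=42: (idle)
t=43: (idle)
t=44: (idle)

context switches = 14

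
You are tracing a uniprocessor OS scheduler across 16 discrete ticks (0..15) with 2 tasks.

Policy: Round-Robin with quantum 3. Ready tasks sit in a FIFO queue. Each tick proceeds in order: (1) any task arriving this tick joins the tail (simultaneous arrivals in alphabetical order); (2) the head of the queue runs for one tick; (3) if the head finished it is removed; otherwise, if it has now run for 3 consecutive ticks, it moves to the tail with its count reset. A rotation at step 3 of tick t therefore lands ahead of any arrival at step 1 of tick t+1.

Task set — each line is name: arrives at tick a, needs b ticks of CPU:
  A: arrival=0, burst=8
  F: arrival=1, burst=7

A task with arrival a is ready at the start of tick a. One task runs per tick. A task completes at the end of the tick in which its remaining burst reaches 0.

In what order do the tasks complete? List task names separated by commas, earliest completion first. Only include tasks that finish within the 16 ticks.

t=0: queue=[A] q_used=0 → run A
t=1: queue=[A,F] q_used=1 → run A
t=2: queue=[A,F] q_used=2 → run A
t=3: queue=[F,A] q_used=0 → run F
t=4: queue=[F,A] q_used=1 → run F
t=5: queue=[F,A] q_used=2 → run F
t=6: queue=[A,F] q_used=0 → run A
t=7: queue=[A,F] q_used=1 → run A
t=8: queue=[A,F] q_used=2 → run A
t=9: queue=[F,A] q_used=0 → run F
t=10: queue=[F,A] q_used=1 → run F
t=11: queue=[F,A] q_used=2 → run F
t=12: queue=[A,F] q_used=0 → run A
t=13: queue=[A,F] q_used=1 → run A
t=14: queue=[F] q_used=0 → run F
t=15: (idle)

completion order = A, F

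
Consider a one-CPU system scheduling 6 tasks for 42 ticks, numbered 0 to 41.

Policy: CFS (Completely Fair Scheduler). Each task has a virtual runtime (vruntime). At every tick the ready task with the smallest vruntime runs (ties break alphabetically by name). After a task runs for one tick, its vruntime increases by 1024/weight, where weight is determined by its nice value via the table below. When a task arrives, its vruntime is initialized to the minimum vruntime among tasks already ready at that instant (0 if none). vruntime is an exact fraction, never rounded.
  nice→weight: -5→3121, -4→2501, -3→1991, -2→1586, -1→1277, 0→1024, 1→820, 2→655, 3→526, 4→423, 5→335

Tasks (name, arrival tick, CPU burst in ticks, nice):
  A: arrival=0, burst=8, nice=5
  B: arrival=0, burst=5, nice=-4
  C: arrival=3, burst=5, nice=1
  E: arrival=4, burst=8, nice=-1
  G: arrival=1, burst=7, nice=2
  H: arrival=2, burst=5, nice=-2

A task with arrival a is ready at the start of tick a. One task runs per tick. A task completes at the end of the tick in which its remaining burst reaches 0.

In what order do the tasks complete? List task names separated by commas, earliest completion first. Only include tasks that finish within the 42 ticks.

completion order = B, H, C, E, G, A

t=0: vr[A=0 B=0] → run A
t=1: vr[A=1024/335 B=0 G=0] → run B
t=2: vr[A=1024/335 B=1024/2501 G=0 H=0] → run G
t=3: vr[A=1024/335 B=1024/2501 C=0 G=1024/655 H=0] → run C
t=4: vr[A=1024/335 B=1024/2501 C=256/205 E=0 G=1024/655 H=0] → run E
t=5: vr[A=1024/335 B=1024/2501 C=256/205 E=1024/1277 G=1024/655 H=0] → run H
t=6: vr[A=1024/335 B=1024/2501 C=256/205 E=1024/1277 G=1024/655 H=512/793] → run B
t=7: vr[A=1024/335 B=2048/2501 C=256/205 E=1024/1277 G=1024/655 H=512/793] → run H
t=8: vr[A=1024/335 B=2048/2501 C=256/205 E=1024/1277 G=1024/655 H=1024/793] → run E
t=9: vr[A=1024/335 B=2048/2501 C=256/205 E=2048/1277 G=1024/655 H=1024/793] → run B
t=10: vr[A=1024/335 B=3072/2501 C=256/205 E=2048/1277 G=1024/655 H=1024/793] → run B
t=11: vr[A=1024/335 B=4096/2501 C=256/205 E=2048/1277 G=1024/655 H=1024/793] → run C
t=12: vr[A=1024/335 B=4096/2501 C=512/205 E=2048/1277 G=1024/655 H=1024/793] → run H
t=13: vr[A=1024/335 B=4096/2501 C=512/205 E=2048/1277 G=1024/655 H=1536/793] → run G
t=14: vr[A=1024/335 B=4096/2501 C=512/205 E=2048/1277 G=2048/655 H=1536/793] → run E
t=15: vr[A=1024/335 B=4096/2501 C=512/205 E=3072/1277 G=2048/655 H=1536/793] → run B
t=16: vr[A=1024/335 C=512/205 E=3072/1277 G=2048/655 H=1536/793] → run H
t=17: vr[A=1024/335 C=512/205 E=3072/1277 G=2048/655 H=2048/793] → run E
t=18: vr[A=1024/335 C=512/205 E=4096/1277 G=2048/655 H=2048/793] → run C
t=19: vr[A=1024/335 C=768/205 E=4096/1277 G=2048/655 H=2048/793] → run H
t=20: vr[A=1024/335 C=768/205 E=4096/1277 G=2048/655] → run A
t=21: vr[A=2048/335 C=768/205 E=4096/1277 G=2048/655] → run G
t=22: vr[A=2048/335 C=768/205 E=4096/1277 G=3072/655] → run E
t=23: vr[A=2048/335 C=768/205 E=5120/1277 G=3072/655] → run C
t=24: vr[A=2048/335 C=1024/205 E=5120/1277 G=3072/655] → run E
t=25: vr[A=2048/335 C=1024/205 E=6144/1277 G=3072/655] → run G
t=26: vr[A=2048/335 C=1024/205 E=6144/1277 G=4096/655] → run E
t=27: vr[A=2048/335 C=1024/205 E=7168/1277 G=4096/655] → run C
t=28: vr[A=2048/335 E=7168/1277 G=4096/655] → run E
t=29: vr[A=2048/335 G=4096/655] → run A
t=30: vr[A=3072/335 G=4096/655] → run G
t=31: vr[A=3072/335 G=1024/131] → run G
t=32: vr[A=3072/335 G=6144/655] → run A
t=33: vr[A=4096/335 G=6144/655] → run G
t=34: vr[A=4096/335] → run A
t=35: vr[A=1024/67] → run A
t=36: vr[A=6144/335] → run A
t=37: vr[A=7168/335] → run A
t=38: (idle)
t=39: (idle)
t=40: (idle)
t=41: (idle)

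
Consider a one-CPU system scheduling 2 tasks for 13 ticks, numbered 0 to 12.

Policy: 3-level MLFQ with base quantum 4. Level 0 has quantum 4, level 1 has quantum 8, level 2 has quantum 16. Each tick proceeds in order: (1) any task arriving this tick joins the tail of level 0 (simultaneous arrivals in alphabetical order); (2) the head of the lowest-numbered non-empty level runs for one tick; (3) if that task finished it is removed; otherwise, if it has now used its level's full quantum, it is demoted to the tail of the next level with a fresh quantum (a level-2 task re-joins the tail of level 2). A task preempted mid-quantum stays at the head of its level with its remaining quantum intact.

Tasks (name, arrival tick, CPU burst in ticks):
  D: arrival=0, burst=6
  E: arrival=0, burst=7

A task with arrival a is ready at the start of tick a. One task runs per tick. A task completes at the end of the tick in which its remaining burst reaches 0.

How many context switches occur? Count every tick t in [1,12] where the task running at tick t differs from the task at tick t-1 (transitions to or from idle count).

t=0: L0/L1/L2 = DE/-/- → run D
t=1: L0/L1/L2 = DE/-/- → run D
t=2: L0/L1/L2 = DE/-/- → run D
t=3: L0/L1/L2 = DE/-/- → run D
t=4: L0/L1/L2 = E/D/- → run E
t=5: L0/L1/L2 = E/D/- → run E
t=6: L0/L1/L2 = E/D/- → run E
t=7: L0/L1/L2 = E/D/- → run E
t=8: L0/L1/L2 = -/DE/- → run D
t=9: L0/L1/L2 = -/DE/- → run D
t=10: L0/L1/L2 = -/E/- → run E
t=11: L0/L1/L2 = -/E/- → run E
t=12: L0/L1/L2 = -/E/- → run E

context switches = 3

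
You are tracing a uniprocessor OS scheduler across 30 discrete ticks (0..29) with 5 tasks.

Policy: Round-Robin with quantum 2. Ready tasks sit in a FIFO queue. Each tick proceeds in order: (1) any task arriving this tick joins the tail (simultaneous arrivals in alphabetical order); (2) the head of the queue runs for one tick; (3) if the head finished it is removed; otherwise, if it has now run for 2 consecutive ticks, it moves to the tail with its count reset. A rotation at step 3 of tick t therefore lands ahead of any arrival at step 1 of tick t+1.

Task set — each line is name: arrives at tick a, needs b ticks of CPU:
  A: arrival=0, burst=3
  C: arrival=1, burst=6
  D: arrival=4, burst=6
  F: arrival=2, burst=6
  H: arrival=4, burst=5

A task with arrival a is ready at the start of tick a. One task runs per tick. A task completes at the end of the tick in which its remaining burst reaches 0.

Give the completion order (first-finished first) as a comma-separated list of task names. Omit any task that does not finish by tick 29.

completion order = A, C, F, D, H

t=0: queue=[A] q_used=0 → run A
t=1: queue=[A,C] q_used=1 → run A
t=2: queue=[C,A,F] q_used=0 → run C
t=3: queue=[C,A,F] q_used=1 → run C
t=4: queue=[A,F,C,D,H] q_used=0 → run A
t=5: queue=[F,C,D,H] q_used=0 → run F
t=6: queue=[F,C,D,H] q_used=1 → run F
t=7: queue=[C,D,H,F] q_used=0 → run C
t=8: queue=[C,D,H,F] q_used=1 → run C
t=9: queue=[D,H,F,C] q_used=0 → run D
t=10: queue=[D,H,F,C] q_used=1 → run D
t=11: queue=[H,F,C,D] q_used=0 → run H
t=12: queue=[H,F,C,D] q_used=1 → run H
t=13: queue=[F,C,D,H] q_used=0 → run F
t=14: queue=[F,C,D,H] q_used=1 → run F
t=15: queue=[C,D,H,F] q_used=0 → run C
t=16: queue=[C,D,H,F] q_used=1 → run C
t=17: queue=[D,H,F] q_used=0 → run D
t=18: queue=[D,H,F] q_used=1 → run D
t=19: queue=[H,F,D] q_used=0 → run H
t=20: queue=[H,F,D] q_used=1 → run H
t=21: queue=[F,D,H] q_used=0 → run F
t=22: queue=[F,D,H] q_used=1 → run F
t=23: queue=[D,H] q_used=0 → run D
t=24: queue=[D,H] q_used=1 → run D
t=25: queue=[H] q_used=0 → run H
t=26: (idle)
t=27: (idle)
t=28: (idle)
t=29: (idle)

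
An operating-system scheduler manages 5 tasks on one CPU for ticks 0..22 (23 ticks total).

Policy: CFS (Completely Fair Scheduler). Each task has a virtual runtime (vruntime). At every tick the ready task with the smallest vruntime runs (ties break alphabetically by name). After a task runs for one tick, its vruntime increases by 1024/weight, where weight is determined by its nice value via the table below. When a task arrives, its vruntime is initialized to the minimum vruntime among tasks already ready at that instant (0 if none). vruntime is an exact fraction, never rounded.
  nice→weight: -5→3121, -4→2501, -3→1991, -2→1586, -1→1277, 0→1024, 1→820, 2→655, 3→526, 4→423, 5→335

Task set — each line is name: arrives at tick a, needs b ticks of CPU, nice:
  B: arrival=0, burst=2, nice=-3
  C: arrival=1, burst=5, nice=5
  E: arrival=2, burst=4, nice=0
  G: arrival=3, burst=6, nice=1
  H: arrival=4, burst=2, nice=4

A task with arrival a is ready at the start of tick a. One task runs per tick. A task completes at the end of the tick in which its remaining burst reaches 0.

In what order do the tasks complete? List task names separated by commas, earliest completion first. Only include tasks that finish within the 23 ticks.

completion order = B, H, E, G, C

t=0: vr[B=0] → run B
t=1: vr[B=1024/1991 C=1024/1991] → run B
t=2: vr[C=1024/1991 E=1024/1991] → run C
t=3: vr[C=2381824/666985 E=1024/1991 G=1024/1991] → run E
t=4: vr[C=2381824/666985 E=3015/1991 G=1024/1991 H=1024/1991] → run G
t=5: vr[C=2381824/666985 E=3015/1991 G=719616/408155 H=1024/1991] → run H
t=6: vr[C=2381824/666985 E=3015/1991 G=719616/408155 H=2471936/842193] → run E
t=7: vr[C=2381824/666985 E=5006/1991 G=719616/408155 H=2471936/842193] → run G
t=8: vr[C=2381824/666985 E=5006/1991 G=1229312/408155 H=2471936/842193] → run E
t=9: vr[C=2381824/666985 E=6997/1991 G=1229312/408155 H=2471936/842193] → run H
t=10: vr[C=2381824/666985 E=6997/1991 G=1229312/408155] → run G
t=11: vr[C=2381824/666985 E=6997/1991 G=1739008/408155] → run E
t=12: vr[C=2381824/666985 G=1739008/408155] → run C
t=13: vr[C=4420608/666985 G=1739008/408155] → run G
t=14: vr[C=4420608/666985 G=2248704/408155] → run G
t=15: vr[C=4420608/666985 G=551680/81631] → run C
t=16: vr[C=6459392/666985 G=551680/81631] → run G
t=17: vr[C=6459392/666985] → run C
t=18: vr[C=8498176/666985] → run C
t=19: (idle)
t=20: (idle)
t=21: (idle)
t=22: (idle)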